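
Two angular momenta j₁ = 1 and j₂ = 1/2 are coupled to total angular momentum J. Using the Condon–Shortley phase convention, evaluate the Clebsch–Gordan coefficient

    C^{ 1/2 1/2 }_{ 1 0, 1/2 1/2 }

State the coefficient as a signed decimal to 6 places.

-0.577350

j₁+j₂−J=1  J+j₁−j₂=1  J−j₁+j₂=0  j₁+j₂+J+1=3
(j₁±m₁, j₂±m₂, J±M) = (1,1,1,0,1,0)
P² = 1/3
sum k=1..1:
  [1] −1/1 = -1
S = -1
C² = P²·S² = 1/3 ; C = -0.577350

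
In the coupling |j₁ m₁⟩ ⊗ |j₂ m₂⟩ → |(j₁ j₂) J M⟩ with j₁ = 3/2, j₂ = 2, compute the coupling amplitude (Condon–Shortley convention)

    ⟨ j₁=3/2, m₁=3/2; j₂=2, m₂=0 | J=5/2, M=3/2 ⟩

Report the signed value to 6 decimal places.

j₁+j₂−J=1  J+j₁−j₂=2  J−j₁+j₂=3  j₁+j₂+J+1=7
(j₁±m₁, j₂±m₂, J±M) = (3,0,2,2,4,1)
P² = 288/35
sum k=0..0:
  [0] +1/4 = 1/4
S = 1/4
C² = P²·S² = 18/35 ; C = +0.717137

+0.717137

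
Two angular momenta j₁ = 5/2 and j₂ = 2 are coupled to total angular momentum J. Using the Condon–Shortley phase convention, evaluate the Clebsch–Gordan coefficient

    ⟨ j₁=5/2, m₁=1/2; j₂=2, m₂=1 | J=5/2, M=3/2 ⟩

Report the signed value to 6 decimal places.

√[6·2!3!2!/8! · 3!2!3!1!4!1!] = √(216/35)
  +(−1)^1/∏(1,1,1,2,2,0)! = -1/4  (running -1/4)
  +(−1)^2/∏(2,0,0,1,3,1)! = 1/12  (running -1/6)
⟨..|..⟩ = √(216/35)·(-1/6) = -0.414039

-0.414039  (= −√(6/35))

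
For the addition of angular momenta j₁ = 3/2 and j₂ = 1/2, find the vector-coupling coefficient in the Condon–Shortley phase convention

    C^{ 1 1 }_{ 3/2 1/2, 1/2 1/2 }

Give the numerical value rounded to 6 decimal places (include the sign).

-0.500000

j₁+j₂−J=1  J+j₁−j₂=2  J−j₁+j₂=0  j₁+j₂+J+1=4
(j₁±m₁, j₂±m₂, J±M) = (2,1,1,0,2,0)
P² = 1
sum k=1..1:
  [1] −1/2 = -1/2
S = -1/2
C² = P²·S² = 1/4 ; C = -0.500000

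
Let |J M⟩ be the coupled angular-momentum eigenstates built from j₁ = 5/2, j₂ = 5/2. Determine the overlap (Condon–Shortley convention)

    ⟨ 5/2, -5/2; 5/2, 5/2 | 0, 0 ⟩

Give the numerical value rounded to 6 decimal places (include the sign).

√[1·5!0!0!/6! · 0!5!5!0!0!0!] = √(2400)
  +(−1)^5/∏(5,0,0,0,0,0)! = -1/120  (running -1/120)
⟨..|..⟩ = √(2400)·(-1/120) = -0.408248

−√(1/6) ≈ -0.408248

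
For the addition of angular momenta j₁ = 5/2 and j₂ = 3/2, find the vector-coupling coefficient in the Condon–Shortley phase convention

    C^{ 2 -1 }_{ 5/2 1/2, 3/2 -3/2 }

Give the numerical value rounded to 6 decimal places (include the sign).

j₁+j₂−J=2  J+j₁−j₂=3  J−j₁+j₂=1  j₁+j₂+J+1=7
(j₁±m₁, j₂±m₂, J±M) = (3,2,0,3,1,3)
P² = 36/7
sum k=0..0:
  [0] +1/4 = 1/4
S = 1/4
C² = P²·S² = 9/28 ; C = +0.566947

+√(9/28) = +0.566947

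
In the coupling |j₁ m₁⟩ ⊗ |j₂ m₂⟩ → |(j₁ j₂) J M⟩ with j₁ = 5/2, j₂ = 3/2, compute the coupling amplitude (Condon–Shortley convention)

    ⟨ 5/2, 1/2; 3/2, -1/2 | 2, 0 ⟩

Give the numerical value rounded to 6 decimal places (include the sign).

j₁+j₂−J=2  J+j₁−j₂=3  J−j₁+j₂=1  j₁+j₂+J+1=7
(j₁±m₁, j₂±m₂, J±M) = (3,2,1,2,2,2)
P² = 8/7
sum k=0..1:
  [0] +1/4 = 1/4
  [1] −1/2 = -1/2
S = -1/4
C² = P²·S² = 1/14 ; C = -0.267261

−√(1/14) = -0.267261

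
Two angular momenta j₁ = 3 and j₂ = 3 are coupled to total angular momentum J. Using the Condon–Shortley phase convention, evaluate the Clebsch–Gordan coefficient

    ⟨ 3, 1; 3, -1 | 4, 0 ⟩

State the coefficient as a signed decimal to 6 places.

+0.080582  (= +√(1/154))

√[9·2!4!4!/11! · 4!2!2!4!4!4!] = √(663552/1925)
  +(−1)^0/∏(0,2,2,2,2,2)! = 1/32  (running 1/32)
  +(−1)^1/∏(1,1,1,1,3,3)! = -1/36  (running 1/288)
  +(−1)^2/∏(2,0,0,0,4,4)! = 1/1152  (running 5/1152)
⟨..|..⟩ = √(663552/1925)·(5/1152) = +0.080582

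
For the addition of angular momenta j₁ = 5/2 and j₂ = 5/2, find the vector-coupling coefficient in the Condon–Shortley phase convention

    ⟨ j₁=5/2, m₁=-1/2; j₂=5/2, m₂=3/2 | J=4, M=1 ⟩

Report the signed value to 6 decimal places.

−√(5/14) = -0.597614

j₁+j₂−J=1  J+j₁−j₂=4  J−j₁+j₂=4  j₁+j₂+J+1=10
(j₁±m₁, j₂±m₂, J±M) = (2,3,4,1,5,3)
P² = 10368/35
sum k=0..1:
  [0] +1/144 = 1/144
  [1] −1/24 = -1/24
S = -5/144
C² = P²·S² = 5/14 ; C = -0.597614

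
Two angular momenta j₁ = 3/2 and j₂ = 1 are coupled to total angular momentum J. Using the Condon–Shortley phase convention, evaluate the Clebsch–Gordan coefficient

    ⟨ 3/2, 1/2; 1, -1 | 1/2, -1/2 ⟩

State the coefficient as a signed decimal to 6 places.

+0.408248

triangle: 2!×1!×0!/4! = 2/24
(j±m)!: 2!×1!×0!×2!×0!×1! = 4
prefactor² = (2J+1)×Δ×N² = 2/3
  k=0: +1/(0!×2!×1!×0!×0!×0!) = 1/2
Σ = 1/2  ⇒  CG² = 2/3×1/2² = 1/6
CG = +√(1/6) = +0.408248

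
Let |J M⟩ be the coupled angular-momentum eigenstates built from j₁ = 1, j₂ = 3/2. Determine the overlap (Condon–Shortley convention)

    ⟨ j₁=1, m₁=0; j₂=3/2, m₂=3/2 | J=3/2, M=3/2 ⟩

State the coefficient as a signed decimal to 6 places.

-0.774597

√[4·1!1!2!/5! · 1!1!3!0!3!0!] = √(12/5)
  +(−1)^1/∏(1,0,0,2,1,0)! = -1/2  (running -1/2)
⟨..|..⟩ = √(12/5)·(-1/2) = -0.774597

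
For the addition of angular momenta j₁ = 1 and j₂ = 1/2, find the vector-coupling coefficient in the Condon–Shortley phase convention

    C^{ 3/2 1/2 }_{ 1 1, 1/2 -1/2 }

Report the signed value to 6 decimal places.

+√(1/3) = +0.577350

j₁+j₂−J=0  J+j₁−j₂=2  J−j₁+j₂=1  j₁+j₂+J+1=4
(j₁±m₁, j₂±m₂, J±M) = (2,0,0,1,2,1)
P² = 4/3
sum k=0..0:
  [0] +1/2 = 1/2
S = 1/2
C² = P²·S² = 1/3 ; C = +0.577350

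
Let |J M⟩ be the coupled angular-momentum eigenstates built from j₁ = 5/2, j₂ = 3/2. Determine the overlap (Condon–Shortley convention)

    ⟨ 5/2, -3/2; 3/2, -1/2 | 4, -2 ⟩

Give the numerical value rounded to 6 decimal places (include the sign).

triangle: 0!×5!×3!/9! = 720/362880
(j±m)!: 1!×4!×1!×2!×2!×6! = 69120
prefactor² = (2J+1)×Δ×N² = 8640/7
  k=0: +1/(0!×0!×4!×1!×1!×2!) = 1/48
Σ = 1/48  ⇒  CG² = 8640/7×1/48² = 15/28
CG = +√(15/28) = +0.731925

+0.731925  (= +√(15/28))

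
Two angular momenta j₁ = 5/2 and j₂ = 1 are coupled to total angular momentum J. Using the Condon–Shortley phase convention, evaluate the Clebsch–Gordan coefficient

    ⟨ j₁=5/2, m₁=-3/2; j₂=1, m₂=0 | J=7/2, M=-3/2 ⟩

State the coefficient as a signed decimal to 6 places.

j₁+j₂−J=0  J+j₁−j₂=5  J−j₁+j₂=2  j₁+j₂+J+1=8
(j₁±m₁, j₂±m₂, J±M) = (1,4,1,1,2,5)
P² = 1920/7
sum k=0..0:
  [0] +1/24 = 1/24
S = 1/24
C² = P²·S² = 10/21 ; C = +0.690066

+0.690066  (= +√(10/21))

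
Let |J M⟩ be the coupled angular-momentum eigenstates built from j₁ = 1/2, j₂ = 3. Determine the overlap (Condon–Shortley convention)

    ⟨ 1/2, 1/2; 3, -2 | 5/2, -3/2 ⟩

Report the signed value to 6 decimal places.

+√(5/7) = +0.845154

triangle: 1!×0!×5!/7! = 120/5040
(j±m)!: 1!×0!×1!×5!×1!×4! = 2880
prefactor² = (2J+1)×Δ×N² = 2880/7
  k=0: +1/(0!×1!×0!×1!×0!×4!) = 1/24
Σ = 1/24  ⇒  CG² = 2880/7×1/24² = 5/7
CG = +√(5/7) = +0.845154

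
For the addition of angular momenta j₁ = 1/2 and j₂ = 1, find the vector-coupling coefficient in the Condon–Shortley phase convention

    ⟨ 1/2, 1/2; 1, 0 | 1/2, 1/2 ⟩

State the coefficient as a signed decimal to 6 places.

triangle: 1!·0!·1!/3! = 1/6
(j±m)!: 1!·0!·1!·1!·1!·0! = 1
prefactor² = (2J+1)·Δ·N² = 1/3
  k=0: +1/(0!·1!·0!·1!·0!·0!) = 1
Σ = 1  ⇒  CG² = 1/3·1² = 1/3
CG = +√(1/3) = +0.577350

+0.577350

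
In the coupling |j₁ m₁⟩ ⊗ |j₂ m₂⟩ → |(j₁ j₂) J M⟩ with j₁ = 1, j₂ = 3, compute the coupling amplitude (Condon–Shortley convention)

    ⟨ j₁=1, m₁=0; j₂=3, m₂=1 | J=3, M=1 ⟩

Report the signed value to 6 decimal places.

triangle: 1!·1!·5!/8! = 120/40320
(j±m)!: 1!·1!·4!·2!·4!·2! = 2304
prefactor² = (2J+1)·Δ·N² = 48
  k=0: +1/(0!·1!·1!·4!·0!·1!) = 1/24
  k=1: −1/(1!·0!·0!·3!·1!·2!) = -1/12
Σ = -1/24  ⇒  CG² = 48·(-1/24)² = 1/12
CG = −√(1/12) = -0.288675

−√(1/12) = -0.288675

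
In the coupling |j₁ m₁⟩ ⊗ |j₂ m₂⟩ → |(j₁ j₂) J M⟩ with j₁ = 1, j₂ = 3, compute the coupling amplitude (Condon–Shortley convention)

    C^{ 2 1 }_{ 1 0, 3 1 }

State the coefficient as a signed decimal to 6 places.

-0.617213

√[5·2!0!4!/7! · 1!1!4!2!3!1!] = √(96/7)
  +(−1)^1/∏(1,1,0,3,0,1)! = -1/6  (running -1/6)
⟨..|..⟩ = √(96/7)·(-1/6) = -0.617213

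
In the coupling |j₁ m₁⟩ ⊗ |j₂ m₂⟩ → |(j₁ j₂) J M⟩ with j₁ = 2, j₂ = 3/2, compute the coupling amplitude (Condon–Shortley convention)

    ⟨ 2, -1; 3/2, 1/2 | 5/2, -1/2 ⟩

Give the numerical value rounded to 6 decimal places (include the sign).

√[6·1!3!2!/7! · 1!3!2!1!2!3!] = √(72/35)
  +(−1)^0/∏(0,1,3,2,0,0)! = 1/12  (running 1/12)
  +(−1)^1/∏(1,0,2,1,1,1)! = -1/2  (running -5/12)
⟨..|..⟩ = √(72/35)·(-5/12) = -0.597614

-0.597614  (= −√(5/14))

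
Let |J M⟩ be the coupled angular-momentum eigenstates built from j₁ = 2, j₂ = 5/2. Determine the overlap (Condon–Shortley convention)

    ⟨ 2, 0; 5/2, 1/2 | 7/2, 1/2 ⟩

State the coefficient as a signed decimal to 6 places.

-0.195180  (= −√(4/105))

triangle: 1!·3!·4!/9! = 144/362880
(j±m)!: 2!·2!·3!·2!·4!·3! = 6912
prefactor² = (2J+1)·Δ·N² = 768/35
  k=0: +1/(0!·1!·2!·3!·1!·1!) = 1/12
  k=1: −1/(1!·0!·1!·2!·2!·2!) = -1/8
Σ = -1/24  ⇒  CG² = 768/35·(-1/24)² = 4/105
CG = −√(4/105) = -0.195180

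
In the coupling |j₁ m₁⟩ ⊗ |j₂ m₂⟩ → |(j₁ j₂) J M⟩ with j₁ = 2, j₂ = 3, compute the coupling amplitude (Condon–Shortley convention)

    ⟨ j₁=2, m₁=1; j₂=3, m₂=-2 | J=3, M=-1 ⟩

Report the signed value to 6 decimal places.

triangle: 2!×2!×4!/9! = 96/362880
(j±m)!: 3!×1!×1!×5!×2!×4! = 34560
prefactor² = (2J+1)×Δ×N² = 64
  k=0: +1/(0!×2!×1!×1!×1!×3!) = 1/12
  k=1: −1/(1!×1!×0!×0!×2!×4!) = -1/48
Σ = 1/16  ⇒  CG² = 64×1/16² = 1/4
CG = +√(1/4) = +0.500000

+0.500000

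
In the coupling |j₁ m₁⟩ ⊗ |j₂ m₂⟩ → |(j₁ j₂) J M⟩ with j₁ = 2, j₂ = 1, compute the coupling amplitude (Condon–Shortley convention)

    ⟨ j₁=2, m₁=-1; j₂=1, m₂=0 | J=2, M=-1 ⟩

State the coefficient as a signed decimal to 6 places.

triangle: 1!·3!·1!/6! = 6/720
(j±m)!: 1!·3!·1!·1!·1!·3! = 36
prefactor² = (2J+1)·Δ·N² = 3/2
  k=0: +1/(0!·1!·3!·1!·0!·0!) = 1/6
  k=1: −1/(1!·0!·2!·0!·1!·1!) = -1/2
Σ = -1/3  ⇒  CG² = 3/2·(-1/3)² = 1/6
CG = −√(1/6) = -0.408248

−√(1/6) = -0.408248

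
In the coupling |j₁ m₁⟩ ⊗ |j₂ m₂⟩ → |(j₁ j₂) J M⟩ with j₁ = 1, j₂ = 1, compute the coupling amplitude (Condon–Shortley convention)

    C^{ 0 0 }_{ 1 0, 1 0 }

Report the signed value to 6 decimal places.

-0.577350  (= −√(1/3))

triangle: 2!*0!*0!/3! = 2/6
(j±m)!: 1!*1!*1!*1!*0!*0! = 1
prefactor² = (2J+1)*Δ*N² = 1/3
  k=1: −1/(1!*1!*0!*0!*0!*0!) = -1
Σ = -1  ⇒  CG² = 1/3*(-1)² = 1/3
CG = −√(1/3) = -0.577350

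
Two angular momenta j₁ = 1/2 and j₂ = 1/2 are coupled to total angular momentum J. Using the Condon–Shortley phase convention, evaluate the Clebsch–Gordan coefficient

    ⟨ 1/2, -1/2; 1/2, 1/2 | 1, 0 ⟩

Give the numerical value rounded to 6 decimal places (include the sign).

+0.707107

√[3·0!1!1!/3! · 0!1!1!0!1!1!] = √(1/2)
  +(−1)^0/∏(0,0,1,1,0,0)! = 1  (running 1)
⟨..|..⟩ = √(1/2)·(1) = +0.707107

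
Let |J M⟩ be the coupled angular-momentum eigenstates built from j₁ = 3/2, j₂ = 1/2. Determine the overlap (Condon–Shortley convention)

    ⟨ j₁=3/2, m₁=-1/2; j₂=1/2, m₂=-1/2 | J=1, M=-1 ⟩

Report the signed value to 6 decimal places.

j₁+j₂−J=1  J+j₁−j₂=2  J−j₁+j₂=0  j₁+j₂+J+1=4
(j₁±m₁, j₂±m₂, J±M) = (1,2,0,1,0,2)
P² = 1
sum k=0..0:
  [0] +1/2 = 1/2
S = 1/2
C² = P²·S² = 1/4 ; C = +0.500000

+√(1/4) = +0.500000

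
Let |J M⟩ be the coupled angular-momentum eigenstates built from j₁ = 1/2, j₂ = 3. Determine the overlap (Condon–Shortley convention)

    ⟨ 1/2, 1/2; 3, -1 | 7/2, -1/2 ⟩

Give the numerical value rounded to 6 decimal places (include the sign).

+0.654654

triangle: 0!*1!*6!/8! = 720/40320
(j±m)!: 1!*0!*2!*4!*3!*4! = 6912
prefactor² = (2J+1)*Δ*N² = 6912/7
  k=0: +1/(0!*0!*0!*2!*1!*4!) = 1/48
Σ = 1/48  ⇒  CG² = 6912/7*1/48² = 3/7
CG = +√(3/7) = +0.654654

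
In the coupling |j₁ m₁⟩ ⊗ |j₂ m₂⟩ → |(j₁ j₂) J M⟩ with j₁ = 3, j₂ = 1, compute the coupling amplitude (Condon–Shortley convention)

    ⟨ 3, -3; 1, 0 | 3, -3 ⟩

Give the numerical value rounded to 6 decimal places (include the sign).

−√(3/4) ≈ -0.866025

j₁+j₂−J=1  J+j₁−j₂=5  J−j₁+j₂=1  j₁+j₂+J+1=8
(j₁±m₁, j₂±m₂, J±M) = (0,6,1,1,0,6)
P² = 10800
sum k=1..1:
  [1] −1/120 = -1/120
S = -1/120
C² = P²·S² = 3/4 ; C = -0.866025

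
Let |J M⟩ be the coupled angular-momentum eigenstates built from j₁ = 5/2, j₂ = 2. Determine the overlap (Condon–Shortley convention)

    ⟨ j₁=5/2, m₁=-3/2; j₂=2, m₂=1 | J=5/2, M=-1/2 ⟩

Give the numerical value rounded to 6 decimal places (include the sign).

j₁+j₂−J=2  J+j₁−j₂=3  J−j₁+j₂=2  j₁+j₂+J+1=8
(j₁±m₁, j₂±m₂, J±M) = (1,4,3,1,2,3)
P² = 216/35
sum k=1..2:
  [1] −1/12 = -1/12
  [2] +1/4 = 1/4
S = 1/6
C² = P²·S² = 6/35 ; C = +0.414039

+√(6/35) = +0.414039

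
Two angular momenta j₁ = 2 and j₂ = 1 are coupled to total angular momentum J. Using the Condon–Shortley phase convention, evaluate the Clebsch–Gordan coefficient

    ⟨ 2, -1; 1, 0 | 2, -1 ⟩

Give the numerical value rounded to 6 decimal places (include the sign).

-0.408248  (= −√(1/6))

√[5·1!3!1!/6! · 1!3!1!1!1!3!] = √(3/2)
  +(−1)^0/∏(0,1,3,1,0,0)! = 1/6  (running 1/6)
  +(−1)^1/∏(1,0,2,0,1,1)! = -1/2  (running -1/3)
⟨..|..⟩ = √(3/2)·(-1/3) = -0.408248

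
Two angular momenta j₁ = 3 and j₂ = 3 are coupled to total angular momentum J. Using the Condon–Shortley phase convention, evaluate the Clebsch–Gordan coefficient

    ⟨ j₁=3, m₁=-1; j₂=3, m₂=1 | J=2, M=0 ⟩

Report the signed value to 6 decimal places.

j₁+j₂−J=4  J+j₁−j₂=2  J−j₁+j₂=2  j₁+j₂+J+1=9
(j₁±m₁, j₂±m₂, J±M) = (2,4,4,2,2,2)
P² = 256/21
sum k=2..4:
  [2] +1/16 = 1/16
  [3] −1/6 = -1/6
  [4] +1/96 = 1/96
S = -3/32
C² = P²·S² = 3/28 ; C = -0.327327

-0.327327  (= −√(3/28))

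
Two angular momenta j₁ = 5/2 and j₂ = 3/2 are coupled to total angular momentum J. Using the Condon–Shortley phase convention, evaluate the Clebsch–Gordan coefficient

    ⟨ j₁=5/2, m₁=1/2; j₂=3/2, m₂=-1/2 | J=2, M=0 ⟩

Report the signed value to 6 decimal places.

j₁+j₂−J=2  J+j₁−j₂=3  J−j₁+j₂=1  j₁+j₂+J+1=7
(j₁±m₁, j₂±m₂, J±M) = (3,2,1,2,2,2)
P² = 8/7
sum k=0..1:
  [0] +1/4 = 1/4
  [1] −1/2 = -1/2
S = -1/4
C² = P²·S² = 1/14 ; C = -0.267261

-0.267261  (= −√(1/14))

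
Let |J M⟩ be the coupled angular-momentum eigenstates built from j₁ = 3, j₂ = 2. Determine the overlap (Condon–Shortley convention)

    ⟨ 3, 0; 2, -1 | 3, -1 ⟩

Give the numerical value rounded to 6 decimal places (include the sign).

triangle: 2!·4!·2!/9! = 96/362880
(j±m)!: 3!·3!·1!·3!·2!·4! = 10368
prefactor² = (2J+1)·Δ·N² = 96/5
  k=0: +1/(0!·2!·3!·1!·1!·1!) = 1/12
  k=1: −1/(1!·1!·2!·0!·2!·2!) = -1/8
Σ = -1/24  ⇒  CG² = 96/5·(-1/24)² = 1/30
CG = −√(1/30) = -0.182574

-0.182574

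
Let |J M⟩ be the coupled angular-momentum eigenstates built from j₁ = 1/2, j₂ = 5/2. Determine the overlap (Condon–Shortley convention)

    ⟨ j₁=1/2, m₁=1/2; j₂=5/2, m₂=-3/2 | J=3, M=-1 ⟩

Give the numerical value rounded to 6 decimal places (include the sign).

√[7·0!1!5!/7! · 1!0!1!4!2!4!] = √(192)
  +(−1)^0/∏(0,0,0,1,1,4)! = 1/24  (running 1/24)
⟨..|..⟩ = √(192)·(1/24) = +0.577350

+√(1/3) = +0.577350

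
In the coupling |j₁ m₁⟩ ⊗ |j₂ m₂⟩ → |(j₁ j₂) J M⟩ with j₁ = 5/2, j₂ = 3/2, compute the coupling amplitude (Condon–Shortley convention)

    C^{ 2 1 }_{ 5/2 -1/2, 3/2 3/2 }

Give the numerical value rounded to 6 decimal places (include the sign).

+0.566947  (= +√(9/28))

√[5·2!3!1!/7! · 2!3!3!0!3!1!] = √(36/7)
  +(−1)^2/∏(2,0,1,1,2,0)! = 1/4  (running 1/4)
⟨..|..⟩ = √(36/7)·(1/4) = +0.566947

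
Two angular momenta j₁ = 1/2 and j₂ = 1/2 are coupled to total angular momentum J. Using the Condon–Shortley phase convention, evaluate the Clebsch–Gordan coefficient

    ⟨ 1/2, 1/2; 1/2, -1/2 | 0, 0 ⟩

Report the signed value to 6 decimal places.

triangle: 1!×0!×0!/2! = 1/2
(j±m)!: 1!×0!×0!×1!×0!×0! = 1
prefactor² = (2J+1)×Δ×N² = 1/2
  k=0: +1/(0!×1!×0!×0!×0!×0!) = 1
Σ = 1  ⇒  CG² = 1/2×1² = 1/2
CG = +√(1/2) = +0.707107

+0.707107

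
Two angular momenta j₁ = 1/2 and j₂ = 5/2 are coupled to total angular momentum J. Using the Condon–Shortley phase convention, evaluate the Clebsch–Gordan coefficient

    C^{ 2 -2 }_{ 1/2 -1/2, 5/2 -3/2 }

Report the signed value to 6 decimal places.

j₁+j₂−J=1  J+j₁−j₂=0  J−j₁+j₂=4  j₁+j₂+J+1=6
(j₁±m₁, j₂±m₂, J±M) = (0,1,1,4,0,4)
P² = 96
sum k=1..1:
  [1] −1/24 = -1/24
S = -1/24
C² = P²·S² = 1/6 ; C = -0.408248

-0.408248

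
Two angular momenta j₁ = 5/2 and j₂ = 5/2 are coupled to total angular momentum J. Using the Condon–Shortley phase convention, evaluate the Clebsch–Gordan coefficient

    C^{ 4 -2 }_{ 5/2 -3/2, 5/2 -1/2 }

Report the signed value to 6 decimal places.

j₁+j₂−J=1  J+j₁−j₂=4  J−j₁+j₂=4  j₁+j₂+J+1=10
(j₁±m₁, j₂±m₂, J±M) = (1,4,2,3,2,6)
P² = 20736/35
sum k=0..1:
  [0] +1/96 = 1/96
  [1] −1/36 = -1/36
S = -5/288
C² = P²·S² = 5/28 ; C = -0.422577

−√(5/28) ≈ -0.422577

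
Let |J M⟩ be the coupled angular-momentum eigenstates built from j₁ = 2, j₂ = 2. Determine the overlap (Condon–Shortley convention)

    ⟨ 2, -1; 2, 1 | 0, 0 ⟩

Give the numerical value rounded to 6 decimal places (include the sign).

triangle: 4!×0!×0!/5! = 24/120
(j±m)!: 1!×3!×3!×1!×0!×0! = 36
prefactor² = (2J+1)×Δ×N² = 36/5
  k=3: −1/(3!×1!×0!×0!×0!×0!) = -1/6
Σ = -1/6  ⇒  CG² = 36/5×(-1/6)² = 1/5
CG = −√(1/5) = -0.447214

−√(1/5) = -0.447214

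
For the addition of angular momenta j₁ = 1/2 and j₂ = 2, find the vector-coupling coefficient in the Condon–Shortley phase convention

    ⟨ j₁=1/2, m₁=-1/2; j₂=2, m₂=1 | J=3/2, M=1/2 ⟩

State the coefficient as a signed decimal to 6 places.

−√(3/5) ≈ -0.774597

j₁+j₂−J=1  J+j₁−j₂=0  J−j₁+j₂=3  j₁+j₂+J+1=5
(j₁±m₁, j₂±m₂, J±M) = (0,1,3,1,2,1)
P² = 12/5
sum k=1..1:
  [1] −1/2 = -1/2
S = -1/2
C² = P²·S² = 3/5 ; C = -0.774597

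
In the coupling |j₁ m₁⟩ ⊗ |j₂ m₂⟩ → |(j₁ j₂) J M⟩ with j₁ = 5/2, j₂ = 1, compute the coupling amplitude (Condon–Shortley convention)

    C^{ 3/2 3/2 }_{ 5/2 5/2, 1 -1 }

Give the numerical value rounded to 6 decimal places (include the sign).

+√(2/3) ≈ +0.816497

triangle: 2!*3!*0!/6! = 12/720
(j±m)!: 5!*0!*0!*2!*3!*0! = 1440
prefactor² = (2J+1)*Δ*N² = 96
  k=0: +1/(0!*2!*0!*0!*3!*0!) = 1/12
Σ = 1/12  ⇒  CG² = 96*1/12² = 2/3
CG = +√(2/3) = +0.816497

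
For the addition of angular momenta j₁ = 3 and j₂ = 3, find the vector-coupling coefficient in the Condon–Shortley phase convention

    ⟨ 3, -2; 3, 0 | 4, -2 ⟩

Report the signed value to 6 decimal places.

triangle: 2!·4!·4!/11! = 1152/39916800
(j±m)!: 1!·5!·3!·3!·2!·6! = 6220800
prefactor² = (2J+1)·Δ·N² = 124416/77
  k=1: −1/(1!·1!·4!·2!·0!·2!) = -1/96
  k=2: +1/(2!·0!·3!·1!·1!·3!) = 1/72
Σ = 1/288  ⇒  CG² = 124416/77·1/288² = 3/154
CG = +√(3/154) = +0.139573

+√(3/154) ≈ +0.139573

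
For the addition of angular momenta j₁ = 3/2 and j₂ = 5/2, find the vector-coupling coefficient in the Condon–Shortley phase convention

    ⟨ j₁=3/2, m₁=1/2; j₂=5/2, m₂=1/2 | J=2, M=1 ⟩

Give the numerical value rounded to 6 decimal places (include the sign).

j₁+j₂−J=2  J+j₁−j₂=1  J−j₁+j₂=3  j₁+j₂+J+1=7
(j₁±m₁, j₂±m₂, J±M) = (2,1,3,2,3,1)
P² = 12/7
sum k=0..1:
  [0] +1/12 = 1/12
  [1] −1/2 = -1/2
S = -5/12
C² = P²·S² = 25/84 ; C = -0.545545

-0.545545  (= −√(25/84))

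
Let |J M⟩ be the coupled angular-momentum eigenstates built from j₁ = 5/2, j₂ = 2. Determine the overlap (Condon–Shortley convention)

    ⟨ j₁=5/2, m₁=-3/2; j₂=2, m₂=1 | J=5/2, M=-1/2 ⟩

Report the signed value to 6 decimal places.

√[6·2!3!2!/8! · 1!4!3!1!2!3!] = √(216/35)
  +(−1)^1/∏(1,1,3,2,0,0)! = -1/12  (running -1/12)
  +(−1)^2/∏(2,0,2,1,1,1)! = 1/4  (running 1/6)
⟨..|..⟩ = √(216/35)·(1/6) = +0.414039

+√(6/35) = +0.414039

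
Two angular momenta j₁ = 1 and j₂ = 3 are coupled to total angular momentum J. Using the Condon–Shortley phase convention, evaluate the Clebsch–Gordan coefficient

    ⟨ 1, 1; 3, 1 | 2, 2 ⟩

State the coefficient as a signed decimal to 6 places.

√[5·2!0!4!/7! · 2!0!4!2!4!0!] = √(768/7)
  +(−1)^0/∏(0,2,0,4,0,0)! = 1/48  (running 1/48)
⟨..|..⟩ = √(768/7)·(1/48) = +0.218218

+0.218218  (= +√(1/21))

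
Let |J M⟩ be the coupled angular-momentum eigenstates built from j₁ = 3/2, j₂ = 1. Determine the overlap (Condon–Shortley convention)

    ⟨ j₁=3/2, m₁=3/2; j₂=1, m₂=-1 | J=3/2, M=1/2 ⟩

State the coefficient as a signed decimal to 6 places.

√[4·1!2!1!/5! · 3!0!0!2!2!1!] = √(8/5)
  +(−1)^0/∏(0,1,0,0,2,1)! = 1/2  (running 1/2)
⟨..|..⟩ = √(8/5)·(1/2) = +0.632456

+0.632456  (= +√(2/5))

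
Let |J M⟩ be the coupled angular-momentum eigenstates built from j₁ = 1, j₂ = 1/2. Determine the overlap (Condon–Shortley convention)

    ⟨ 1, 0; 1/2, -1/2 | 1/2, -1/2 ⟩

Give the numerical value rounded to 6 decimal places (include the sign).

+√(1/3) = +0.577350

j₁+j₂−J=1  J+j₁−j₂=1  J−j₁+j₂=0  j₁+j₂+J+1=3
(j₁±m₁, j₂±m₂, J±M) = (1,1,0,1,0,1)
P² = 1/3
sum k=0..0:
  [0] +1/1 = 1
S = 1
C² = P²·S² = 1/3 ; C = +0.577350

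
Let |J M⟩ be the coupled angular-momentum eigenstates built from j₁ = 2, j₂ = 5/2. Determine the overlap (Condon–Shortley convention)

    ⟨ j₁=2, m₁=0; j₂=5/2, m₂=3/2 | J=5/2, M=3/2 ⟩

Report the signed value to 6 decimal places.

j₁+j₂−J=2  J+j₁−j₂=2  J−j₁+j₂=3  j₁+j₂+J+1=8
(j₁±m₁, j₂±m₂, J±M) = (2,2,4,1,4,1)
P² = 288/35
sum k=1..2:
  [1] −1/6 = -1/6
  [2] +1/8 = 1/8
S = -1/24
C² = P²·S² = 1/70 ; C = -0.119523

−√(1/70) ≈ -0.119523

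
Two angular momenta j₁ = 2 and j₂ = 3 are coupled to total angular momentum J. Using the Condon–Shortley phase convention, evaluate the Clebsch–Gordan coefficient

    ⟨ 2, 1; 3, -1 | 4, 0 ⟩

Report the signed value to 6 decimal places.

j₁+j₂−J=1  J+j₁−j₂=3  J−j₁+j₂=5  j₁+j₂+J+1=10
(j₁±m₁, j₂±m₂, J±M) = (3,1,2,4,4,4)
P² = 10368/35
sum k=0..1:
  [0] +1/24 = 1/24
  [1] −1/144 = -1/144
S = 5/144
C² = P²·S² = 5/14 ; C = +0.597614

+√(5/14) ≈ +0.597614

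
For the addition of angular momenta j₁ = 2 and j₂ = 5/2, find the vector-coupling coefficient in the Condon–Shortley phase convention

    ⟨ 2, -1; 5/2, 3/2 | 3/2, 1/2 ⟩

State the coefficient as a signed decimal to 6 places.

+0.138013

j₁+j₂−J=3  J+j₁−j₂=1  J−j₁+j₂=2  j₁+j₂+J+1=7
(j₁±m₁, j₂±m₂, J±M) = (1,3,4,1,2,1)
P² = 96/35
sum k=2..3:
  [2] +1/4 = 1/4
  [3] −1/6 = -1/6
S = 1/12
C² = P²·S² = 2/105 ; C = +0.138013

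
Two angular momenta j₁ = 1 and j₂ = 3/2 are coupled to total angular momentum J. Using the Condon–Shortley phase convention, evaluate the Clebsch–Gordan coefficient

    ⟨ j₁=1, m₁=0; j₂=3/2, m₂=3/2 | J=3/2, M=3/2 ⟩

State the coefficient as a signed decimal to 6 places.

-0.774597

√[4·1!1!2!/5! · 1!1!3!0!3!0!] = √(12/5)
  +(−1)^1/∏(1,0,0,2,1,0)! = -1/2  (running -1/2)
⟨..|..⟩ = √(12/5)·(-1/2) = -0.774597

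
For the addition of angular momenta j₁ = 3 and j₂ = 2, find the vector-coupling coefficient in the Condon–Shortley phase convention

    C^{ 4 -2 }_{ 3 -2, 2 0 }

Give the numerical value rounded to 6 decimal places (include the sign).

√[9·1!5!3!/10! · 1!5!2!2!2!6!] = √(8640/7)
  +(−1)^0/∏(0,1,5,2,0,1)! = 1/240  (running 1/240)
  +(−1)^1/∏(1,0,4,1,1,2)! = -1/48  (running -1/60)
⟨..|..⟩ = √(8640/7)·(-1/60) = -0.585540

−√(12/35) ≈ -0.585540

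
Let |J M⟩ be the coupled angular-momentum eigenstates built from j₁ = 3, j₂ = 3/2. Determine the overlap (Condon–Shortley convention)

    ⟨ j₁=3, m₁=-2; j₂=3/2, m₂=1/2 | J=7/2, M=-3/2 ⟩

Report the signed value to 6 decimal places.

j₁+j₂−J=1  J+j₁−j₂=5  J−j₁+j₂=2  j₁+j₂+J+1=9
(j₁±m₁, j₂±m₂, J±M) = (1,5,2,1,2,5)
P² = 6400/21
sum k=0..1:
  [0] +1/240 = 1/240
  [1] −1/24 = -1/24
S = -3/80
C² = P²·S² = 3/7 ; C = -0.654654

-0.654654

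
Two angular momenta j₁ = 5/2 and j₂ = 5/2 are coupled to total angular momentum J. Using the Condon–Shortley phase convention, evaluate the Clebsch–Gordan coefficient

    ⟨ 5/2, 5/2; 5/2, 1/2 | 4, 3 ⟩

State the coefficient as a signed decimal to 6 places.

triangle: 1!*4!*4!/10! = 576/3628800
(j±m)!: 5!*0!*3!*2!*7!*1! = 7257600
prefactor² = (2J+1)*Δ*N² = 10368
  k=0: +1/(0!*1!*0!*3!*4!*1!) = 1/144
Σ = 1/144  ⇒  CG² = 10368*1/144² = 1/2
CG = +√(1/2) = +0.707107

+0.707107  (= +√(1/2))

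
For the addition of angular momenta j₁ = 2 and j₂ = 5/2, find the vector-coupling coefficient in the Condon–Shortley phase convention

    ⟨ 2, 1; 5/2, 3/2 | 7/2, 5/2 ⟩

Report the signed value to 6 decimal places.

√[8·1!3!4!/9! · 3!1!4!1!6!1!] = √(2304/7)
  +(−1)^0/∏(0,1,1,4,2,0)! = 1/48  (running 1/48)
  +(−1)^1/∏(1,0,0,3,3,1)! = -1/36  (running -1/144)
⟨..|..⟩ = √(2304/7)·(-1/144) = -0.125988

-0.125988  (= −√(1/63))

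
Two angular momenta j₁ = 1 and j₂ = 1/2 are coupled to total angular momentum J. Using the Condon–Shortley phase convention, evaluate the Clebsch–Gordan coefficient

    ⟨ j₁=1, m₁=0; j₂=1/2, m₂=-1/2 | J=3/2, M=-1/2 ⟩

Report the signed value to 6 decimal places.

+0.816497

√[4·0!2!1!/4! · 1!1!0!1!1!2!] = √(2/3)
  +(−1)^0/∏(0,0,1,0,1,1)! = 1  (running 1)
⟨..|..⟩ = √(2/3)·(1) = +0.816497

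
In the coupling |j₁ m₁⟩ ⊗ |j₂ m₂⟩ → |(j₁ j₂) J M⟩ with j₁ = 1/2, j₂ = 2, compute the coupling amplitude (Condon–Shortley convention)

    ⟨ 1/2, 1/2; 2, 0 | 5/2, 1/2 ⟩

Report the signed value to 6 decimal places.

+√(3/5) = +0.774597

√[6·0!1!4!/6! · 1!0!2!2!3!2!] = √(48/5)
  +(−1)^0/∏(0,0,0,2,1,2)! = 1/4  (running 1/4)
⟨..|..⟩ = √(48/5)·(1/4) = +0.774597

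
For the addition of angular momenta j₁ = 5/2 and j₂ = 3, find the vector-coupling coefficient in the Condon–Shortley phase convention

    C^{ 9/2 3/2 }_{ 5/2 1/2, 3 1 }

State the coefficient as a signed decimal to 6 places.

√[10·1!4!5!/11! · 3!2!4!2!6!3!] = √(138240/77)
  +(−1)^0/∏(0,1,2,4,2,1)! = 1/96  (running 1/96)
  +(−1)^1/∏(1,0,1,3,3,2)! = -1/72  (running -1/288)
⟨..|..⟩ = √(138240/77)·(-1/288) = -0.147122

-0.147122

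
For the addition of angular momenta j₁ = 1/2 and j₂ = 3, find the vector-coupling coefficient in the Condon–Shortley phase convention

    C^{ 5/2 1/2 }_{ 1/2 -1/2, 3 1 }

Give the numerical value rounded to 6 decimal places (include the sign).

-0.755929

triangle: 1!·0!·5!/7! = 120/5040
(j±m)!: 0!·1!·4!·2!·3!·2! = 576
prefactor² = (2J+1)·Δ·N² = 576/7
  k=1: −1/(1!·0!·0!·3!·0!·2!) = -1/12
Σ = -1/12  ⇒  CG² = 576/7·(-1/12)² = 4/7
CG = −√(4/7) = -0.755929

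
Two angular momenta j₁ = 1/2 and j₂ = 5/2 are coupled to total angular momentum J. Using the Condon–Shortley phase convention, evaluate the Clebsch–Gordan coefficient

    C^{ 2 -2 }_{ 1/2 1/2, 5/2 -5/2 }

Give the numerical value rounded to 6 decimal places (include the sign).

+√(5/6) = +0.912871

√[5·1!0!4!/6! · 1!0!0!5!0!4!] = √(480)
  +(−1)^0/∏(0,1,0,0,0,4)! = 1/24  (running 1/24)
⟨..|..⟩ = √(480)·(1/24) = +0.912871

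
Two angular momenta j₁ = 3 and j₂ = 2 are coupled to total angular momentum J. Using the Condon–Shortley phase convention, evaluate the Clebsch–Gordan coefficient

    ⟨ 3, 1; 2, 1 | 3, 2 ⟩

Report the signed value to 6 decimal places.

triangle: 2!·4!·2!/9! = 96/362880
(j±m)!: 4!·2!·3!·1!·5!·1! = 34560
prefactor² = (2J+1)·Δ·N² = 64
  k=1: −1/(1!·1!·1!·2!·3!·0!) = -1/12
  k=2: +1/(2!·0!·0!·1!·4!·1!) = 1/48
Σ = -1/16  ⇒  CG² = 64·(-1/16)² = 1/4
CG = −√(1/4) = -0.500000

-0.500000  (= −√(1/4))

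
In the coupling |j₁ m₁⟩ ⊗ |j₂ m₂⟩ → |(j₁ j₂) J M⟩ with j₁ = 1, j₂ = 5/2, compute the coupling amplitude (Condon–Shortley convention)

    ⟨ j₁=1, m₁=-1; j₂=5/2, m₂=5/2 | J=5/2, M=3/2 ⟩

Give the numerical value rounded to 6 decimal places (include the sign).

-0.534522  (= −√(2/7))

j₁+j₂−J=1  J+j₁−j₂=1  J−j₁+j₂=4  j₁+j₂+J+1=7
(j₁±m₁, j₂±m₂, J±M) = (0,2,5,0,4,1)
P² = 1152/7
sum k=1..1:
  [1] −1/24 = -1/24
S = -1/24
C² = P²·S² = 2/7 ; C = -0.534522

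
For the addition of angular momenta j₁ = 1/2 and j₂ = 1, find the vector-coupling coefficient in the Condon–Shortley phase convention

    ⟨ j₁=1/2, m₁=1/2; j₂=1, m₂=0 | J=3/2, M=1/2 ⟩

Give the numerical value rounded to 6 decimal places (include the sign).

triangle: 0!·1!·2!/4! = 2/24
(j±m)!: 1!·0!·1!·1!·2!·1! = 2
prefactor² = (2J+1)·Δ·N² = 2/3
  k=0: +1/(0!·0!·0!·1!·1!·1!) = 1
Σ = 1  ⇒  CG² = 2/3·1² = 2/3
CG = +√(2/3) = +0.816497

+0.816497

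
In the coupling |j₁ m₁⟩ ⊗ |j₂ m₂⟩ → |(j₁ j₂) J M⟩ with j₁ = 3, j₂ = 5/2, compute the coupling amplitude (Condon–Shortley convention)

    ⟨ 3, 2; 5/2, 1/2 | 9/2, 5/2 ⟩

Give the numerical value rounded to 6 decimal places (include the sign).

+√(49/198) ≈ +0.497468

triangle: 1!×5!×4!/11! = 2880/39916800
(j±m)!: 5!×1!×3!×2!×7!×2! = 14515200
prefactor² = (2J+1)×Δ×N² = 115200/11
  k=0: +1/(0!×1!×1!×3!×4!×1!) = 1/144
  k=1: −1/(1!×0!×0!×2!×5!×2!) = -1/480
Σ = 7/1440  ⇒  CG² = 115200/11×7/1440² = 49/198
CG = +√(49/198) = +0.497468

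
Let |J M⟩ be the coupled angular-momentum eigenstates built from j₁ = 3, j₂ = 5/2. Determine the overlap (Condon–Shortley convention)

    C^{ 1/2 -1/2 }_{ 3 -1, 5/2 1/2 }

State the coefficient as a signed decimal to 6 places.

-0.436436

triangle: 5!·1!·0!/7! = 120/5040
(j±m)!: 2!·4!·3!·2!·0!·1! = 576
prefactor² = (2J+1)·Δ·N² = 192/7
  k=3: −1/(3!·2!·1!·0!·0!·0!) = -1/12
Σ = -1/12  ⇒  CG² = 192/7·(-1/12)² = 4/21
CG = −√(4/21) = -0.436436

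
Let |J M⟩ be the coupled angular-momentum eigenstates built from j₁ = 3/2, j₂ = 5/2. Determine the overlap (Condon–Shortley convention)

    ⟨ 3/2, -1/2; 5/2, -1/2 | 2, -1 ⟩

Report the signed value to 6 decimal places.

-0.545545  (= −√(25/84))

√[5·2!1!3!/7! · 1!2!2!3!1!3!] = √(12/7)
  +(−1)^1/∏(1,1,1,1,0,2)! = -1/2  (running -1/2)
  +(−1)^2/∏(2,0,0,0,1,3)! = 1/12  (running -5/12)
⟨..|..⟩ = √(12/7)·(-5/12) = -0.545545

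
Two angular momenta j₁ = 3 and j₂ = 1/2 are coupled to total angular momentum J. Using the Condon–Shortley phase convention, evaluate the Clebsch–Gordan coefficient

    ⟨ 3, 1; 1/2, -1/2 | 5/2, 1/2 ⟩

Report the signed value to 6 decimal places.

+0.755929  (= +√(4/7))

j₁+j₂−J=1  J+j₁−j₂=5  J−j₁+j₂=0  j₁+j₂+J+1=7
(j₁±m₁, j₂±m₂, J±M) = (4,2,0,1,3,2)
P² = 576/7
sum k=0..0:
  [0] +1/12 = 1/12
S = 1/12
C² = P²·S² = 4/7 ; C = +0.755929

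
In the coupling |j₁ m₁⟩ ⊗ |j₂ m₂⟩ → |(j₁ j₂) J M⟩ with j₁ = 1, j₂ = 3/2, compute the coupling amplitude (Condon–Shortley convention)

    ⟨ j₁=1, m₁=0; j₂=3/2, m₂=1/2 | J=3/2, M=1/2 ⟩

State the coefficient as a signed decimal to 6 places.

−√(1/15) ≈ -0.258199

j₁+j₂−J=1  J+j₁−j₂=1  J−j₁+j₂=2  j₁+j₂+J+1=5
(j₁±m₁, j₂±m₂, J±M) = (1,1,2,1,2,1)
P² = 4/15
sum k=0..1:
  [0] +1/2 = 1/2
  [1] −1/1 = -1
S = -1/2
C² = P²·S² = 1/15 ; C = -0.258199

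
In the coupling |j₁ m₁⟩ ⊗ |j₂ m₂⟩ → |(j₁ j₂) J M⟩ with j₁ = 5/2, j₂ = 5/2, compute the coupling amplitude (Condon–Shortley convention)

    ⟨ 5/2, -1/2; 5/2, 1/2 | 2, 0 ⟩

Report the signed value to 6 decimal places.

triangle: 3!×2!×2!/8! = 24/40320
(j±m)!: 2!×3!×3!×2!×2!×2! = 576
prefactor² = (2J+1)×Δ×N² = 12/7
  k=1: −1/(1!×2!×2!×2!×0!×0!) = -1/8
  k=2: +1/(2!×1!×1!×1!×1!×1!) = 1/2
  k=3: −1/(3!×0!×0!×0!×2!×2!) = -1/24
Σ = 1/3  ⇒  CG² = 12/7×1/3² = 4/21
CG = +√(4/21) = +0.436436

+√(4/21) ≈ +0.436436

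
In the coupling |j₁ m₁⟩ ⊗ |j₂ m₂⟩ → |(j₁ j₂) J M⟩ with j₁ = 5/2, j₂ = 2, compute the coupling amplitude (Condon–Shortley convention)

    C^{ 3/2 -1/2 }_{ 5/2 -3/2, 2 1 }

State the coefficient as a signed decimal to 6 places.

j₁+j₂−J=3  J+j₁−j₂=2  J−j₁+j₂=1  j₁+j₂+J+1=7
(j₁±m₁, j₂±m₂, J±M) = (1,4,3,1,1,2)
P² = 96/35
sum k=2..3:
  [2] +1/4 = 1/4
  [3] −1/6 = -1/6
S = 1/12
C² = P²·S² = 2/105 ; C = +0.138013

+0.138013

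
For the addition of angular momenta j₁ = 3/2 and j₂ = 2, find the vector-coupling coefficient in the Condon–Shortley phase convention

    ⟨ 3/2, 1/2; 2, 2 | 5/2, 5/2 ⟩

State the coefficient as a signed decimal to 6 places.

j₁+j₂−J=1  J+j₁−j₂=2  J−j₁+j₂=3  j₁+j₂+J+1=7
(j₁±m₁, j₂±m₂, J±M) = (2,1,4,0,5,0)
P² = 576/7
sum k=1..1:
  [1] −1/12 = -1/12
S = -1/12
C² = P²·S² = 4/7 ; C = -0.755929

-0.755929  (= −√(4/7))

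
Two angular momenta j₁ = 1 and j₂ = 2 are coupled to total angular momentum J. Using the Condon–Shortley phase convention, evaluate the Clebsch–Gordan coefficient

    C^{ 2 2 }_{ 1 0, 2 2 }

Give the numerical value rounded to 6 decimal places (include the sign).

√[5·1!1!3!/6! · 1!1!4!0!4!0!] = √(24)
  +(−1)^1/∏(1,0,0,3,1,0)! = -1/6  (running -1/6)
⟨..|..⟩ = √(24)·(-1/6) = -0.816497

-0.816497  (= −√(2/3))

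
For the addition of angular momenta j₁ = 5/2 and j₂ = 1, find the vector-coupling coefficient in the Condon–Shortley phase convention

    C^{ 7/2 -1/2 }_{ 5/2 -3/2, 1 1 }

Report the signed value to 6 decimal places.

√[8·0!5!2!/8! · 1!4!2!0!3!4!] = √(2304/7)
  +(−1)^0/∏(0,0,4,2,1,0)! = 1/48  (running 1/48)
⟨..|..⟩ = √(2304/7)·(1/48) = +0.377964

+√(1/7) ≈ +0.377964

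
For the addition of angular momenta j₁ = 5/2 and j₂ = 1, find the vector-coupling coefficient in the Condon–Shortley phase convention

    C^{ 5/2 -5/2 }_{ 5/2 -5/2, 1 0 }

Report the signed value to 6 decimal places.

−√(5/7) = -0.845154

j₁+j₂−J=1  J+j₁−j₂=4  J−j₁+j₂=1  j₁+j₂+J+1=7
(j₁±m₁, j₂±m₂, J±M) = (0,5,1,1,0,5)
P² = 2880/7
sum k=1..1:
  [1] −1/24 = -1/24
S = -1/24
C² = P²·S² = 5/7 ; C = -0.845154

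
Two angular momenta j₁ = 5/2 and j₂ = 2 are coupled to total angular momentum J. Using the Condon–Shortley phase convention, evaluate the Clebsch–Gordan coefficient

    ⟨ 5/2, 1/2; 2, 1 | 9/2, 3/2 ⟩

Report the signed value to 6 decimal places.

+√(10/21) = +0.690066

√[10·0!5!4!/10! · 3!2!3!1!6!3!] = √(17280/7)
  +(−1)^0/∏(0,0,2,3,3,1)! = 1/72  (running 1/72)
⟨..|..⟩ = √(17280/7)·(1/72) = +0.690066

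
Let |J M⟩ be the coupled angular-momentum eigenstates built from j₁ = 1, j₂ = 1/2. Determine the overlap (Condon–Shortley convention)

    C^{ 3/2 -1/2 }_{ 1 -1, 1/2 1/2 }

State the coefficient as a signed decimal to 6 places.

triangle: 0!·2!·1!/4! = 2/24
(j±m)!: 0!·2!·1!·0!·1!·2! = 4
prefactor² = (2J+1)·Δ·N² = 4/3
  k=0: +1/(0!·0!·2!·1!·0!·0!) = 1/2
Σ = 1/2  ⇒  CG² = 4/3·1/2² = 1/3
CG = +√(1/3) = +0.577350

+0.577350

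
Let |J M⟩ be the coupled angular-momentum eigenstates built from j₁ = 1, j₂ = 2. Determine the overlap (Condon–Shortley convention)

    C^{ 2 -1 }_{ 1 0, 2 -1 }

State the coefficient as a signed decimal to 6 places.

j₁+j₂−J=1  J+j₁−j₂=1  J−j₁+j₂=3  j₁+j₂+J+1=6
(j₁±m₁, j₂±m₂, J±M) = (1,1,1,3,1,3)
P² = 3/2
sum k=0..1:
  [0] +1/2 = 1/2
  [1] −1/6 = -1/6
S = 1/3
C² = P²·S² = 1/6 ; C = +0.408248

+√(1/6) = +0.408248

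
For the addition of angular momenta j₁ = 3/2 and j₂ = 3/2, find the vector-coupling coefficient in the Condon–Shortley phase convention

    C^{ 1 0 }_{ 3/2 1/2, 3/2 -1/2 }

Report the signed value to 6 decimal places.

√[3·2!1!1!/5! · 2!1!1!2!1!1!] = √(1/5)
  +(−1)^0/∏(0,2,1,1,0,0)! = 1/2  (running 1/2)
  +(−1)^1/∏(1,1,0,0,1,1)! = -1  (running -1/2)
⟨..|..⟩ = √(1/5)·(-1/2) = -0.223607

-0.223607  (= −√(1/20))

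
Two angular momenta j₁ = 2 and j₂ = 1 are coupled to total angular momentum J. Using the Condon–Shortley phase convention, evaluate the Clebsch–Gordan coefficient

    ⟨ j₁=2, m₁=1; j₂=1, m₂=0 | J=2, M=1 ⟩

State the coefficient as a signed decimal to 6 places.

triangle: 1!×3!×1!/6! = 6/720
(j±m)!: 3!×1!×1!×1!×3!×1! = 36
prefactor² = (2J+1)×Δ×N² = 3/2
  k=0: +1/(0!×1!×1!×1!×2!×0!) = 1/2
  k=1: −1/(1!×0!×0!×0!×3!×1!) = -1/6
Σ = 1/3  ⇒  CG² = 3/2×1/3² = 1/6
CG = +√(1/6) = +0.408248

+0.408248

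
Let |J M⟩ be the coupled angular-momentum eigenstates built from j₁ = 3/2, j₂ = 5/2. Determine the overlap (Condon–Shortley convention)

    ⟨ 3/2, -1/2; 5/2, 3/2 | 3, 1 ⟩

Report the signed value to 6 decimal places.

triangle: 1!*2!*4!/8! = 48/40320
(j±m)!: 1!*2!*4!*1!*4!*2! = 2304
prefactor² = (2J+1)*Δ*N² = 96/5
  k=0: +1/(0!*1!*2!*4!*0!*0!) = 1/48
  k=1: −1/(1!*0!*1!*3!*1!*1!) = -1/6
Σ = -7/48  ⇒  CG² = 96/5*(-7/48)² = 49/120
CG = −√(49/120) = -0.639010

−√(49/120) ≈ -0.639010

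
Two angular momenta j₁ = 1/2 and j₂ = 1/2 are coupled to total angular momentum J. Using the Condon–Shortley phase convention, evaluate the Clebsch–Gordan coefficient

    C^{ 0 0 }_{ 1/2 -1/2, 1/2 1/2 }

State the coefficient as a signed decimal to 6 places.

√[1·1!0!0!/2! · 0!1!1!0!0!0!] = √(1/2)
  +(−1)^1/∏(1,0,0,0,0,0)! = -1  (running -1)
⟨..|..⟩ = √(1/2)·(-1) = -0.707107

−√(1/2) = -0.707107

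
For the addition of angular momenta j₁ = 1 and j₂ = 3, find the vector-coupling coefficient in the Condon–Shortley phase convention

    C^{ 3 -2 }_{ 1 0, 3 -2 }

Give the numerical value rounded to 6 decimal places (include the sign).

+√(1/3) ≈ +0.577350

j₁+j₂−J=1  J+j₁−j₂=1  J−j₁+j₂=5  j₁+j₂+J+1=8
(j₁±m₁, j₂±m₂, J±M) = (1,1,1,5,1,5)
P² = 300
sum k=0..1:
  [0] +1/24 = 1/24
  [1] −1/120 = -1/120
S = 1/30
C² = P²·S² = 1/3 ; C = +0.577350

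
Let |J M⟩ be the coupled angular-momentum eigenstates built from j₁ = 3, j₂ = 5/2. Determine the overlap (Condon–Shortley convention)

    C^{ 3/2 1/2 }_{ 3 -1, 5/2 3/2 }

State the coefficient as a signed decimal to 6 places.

−√(7/30) ≈ -0.483046

j₁+j₂−J=4  J+j₁−j₂=2  J−j₁+j₂=1  j₁+j₂+J+1=8
(j₁±m₁, j₂±m₂, J±M) = (2,4,4,1,2,1)
P² = 384/35
sum k=3..4:
  [3] −1/6 = -1/6
  [4] +1/48 = 1/48
S = -7/48
C² = P²·S² = 7/30 ; C = -0.483046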